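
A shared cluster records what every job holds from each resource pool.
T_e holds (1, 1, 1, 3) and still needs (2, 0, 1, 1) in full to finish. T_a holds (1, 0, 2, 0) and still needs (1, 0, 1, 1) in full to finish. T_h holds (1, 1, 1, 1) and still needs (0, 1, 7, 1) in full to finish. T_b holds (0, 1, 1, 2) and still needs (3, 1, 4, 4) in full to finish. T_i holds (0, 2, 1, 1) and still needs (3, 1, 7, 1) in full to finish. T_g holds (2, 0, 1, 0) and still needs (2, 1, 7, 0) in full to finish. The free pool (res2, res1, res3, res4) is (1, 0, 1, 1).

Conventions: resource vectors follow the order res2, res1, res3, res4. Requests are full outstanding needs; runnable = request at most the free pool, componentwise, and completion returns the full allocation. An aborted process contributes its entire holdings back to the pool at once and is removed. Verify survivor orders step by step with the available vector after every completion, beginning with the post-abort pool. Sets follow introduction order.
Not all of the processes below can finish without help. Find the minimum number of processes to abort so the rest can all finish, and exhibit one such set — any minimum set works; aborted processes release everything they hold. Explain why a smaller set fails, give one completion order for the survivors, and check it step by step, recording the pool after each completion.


Minimum abort set: T_h and T_i.
Key observation: T_g was stuck for good until T_h and T_i gave back (1, 3, 2, 2); in the order shown it finishes at step 4.
Minimality, checking each single-abort alternative: T_e alone leaves T_h blocked (short on res3); T_a alone leaves T_h blocked (short on res3); T_h alone leaves T_i blocked (short on res3); T_b alone leaves T_h blocked (short on res3); T_i alone leaves T_h blocked (short on res3); T_g alone leaves T_h blocked (short on res3).
Survivors finish in the order: T_e, T_a, T_b, T_g. Check, step by step (pool after the aborts first):
  pool = (2, 3, 3, 3)
  T_e: need (2, 0, 1, 1) fits (2, 3, 3, 3); releases (1, 1, 1, 3), pool now (3, 4, 4, 6)
  T_a: need (1, 0, 1, 1) fits (3, 4, 4, 6); releases (1, 0, 2, 0), pool now (4, 4, 6, 6)
  T_b: need (3, 1, 4, 4) fits (4, 4, 6, 6); releases (0, 1, 1, 2), pool now (4, 5, 7, 8)
  T_g: need (2, 1, 7, 0) fits (4, 5, 7, 8); releases (2, 0, 1, 0), pool now (6, 5, 8, 8)


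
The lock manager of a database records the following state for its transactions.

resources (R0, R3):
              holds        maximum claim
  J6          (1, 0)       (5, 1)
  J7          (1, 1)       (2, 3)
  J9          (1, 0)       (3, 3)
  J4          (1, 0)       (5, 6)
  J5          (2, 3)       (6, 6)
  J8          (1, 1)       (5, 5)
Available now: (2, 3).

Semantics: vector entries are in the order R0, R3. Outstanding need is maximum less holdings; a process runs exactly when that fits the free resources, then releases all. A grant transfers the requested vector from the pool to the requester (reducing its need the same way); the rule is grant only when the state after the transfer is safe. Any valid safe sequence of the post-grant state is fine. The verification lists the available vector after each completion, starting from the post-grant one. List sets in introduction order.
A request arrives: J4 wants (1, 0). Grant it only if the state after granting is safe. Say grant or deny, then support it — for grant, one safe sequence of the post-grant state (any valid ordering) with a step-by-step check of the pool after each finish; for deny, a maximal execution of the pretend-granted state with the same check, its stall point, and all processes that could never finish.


DENY — the pretend-granted state is unsafe.
Key observation: after J7, J9 the pool peaks at (3, 4), and each blocked process is short somewhere: J6 on R0; J4 on R3; J5 on R0; J8 on R0.
After a pretend grant, a maximal execution: J7, J9 — then nothing else fits. Step-by-step check:
  pool = (1, 3)
  J7: need (1, 2) fits (1, 3); releases (1, 1), pool now (2, 4)
  J9: need (2, 3) fits (2, 4); releases (1, 0), pool now (3, 4)
  blocked: J6 wants (4, 1), pool (3, 4) — not enough R0
  blocked: J4 wants (3, 6), pool (3, 4) — not enough R3
  blocked: J5 wants (4, 3), pool (3, 4) — not enough R0
  blocked: J8 wants (4, 4), pool (3, 4) — not enough R0
Had the request been granted, J6, J4, J5 and J8 could never finish.


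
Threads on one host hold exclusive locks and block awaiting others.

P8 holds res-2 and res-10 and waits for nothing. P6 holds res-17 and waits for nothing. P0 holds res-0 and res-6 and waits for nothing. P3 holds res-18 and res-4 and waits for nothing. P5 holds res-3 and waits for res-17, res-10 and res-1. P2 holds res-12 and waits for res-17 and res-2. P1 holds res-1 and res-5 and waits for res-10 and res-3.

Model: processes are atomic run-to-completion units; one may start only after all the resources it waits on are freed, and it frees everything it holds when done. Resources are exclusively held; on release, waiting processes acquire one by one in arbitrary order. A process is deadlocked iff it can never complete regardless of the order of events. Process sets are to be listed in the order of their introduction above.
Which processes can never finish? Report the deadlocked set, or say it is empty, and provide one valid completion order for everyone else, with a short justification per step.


Deadlocked set: P5 and P1.
Key observation: P5 -> P1 -> P5 is a circular wait — nothing in it can go first; no other process is dragged down with it.
One completion order for the rest: P0, P6, P3, P8, P2.
Step-by-step check:
  P0: no waits; runs immediately, freeing res-0 and res-6
  P6: no waits; runs immediately, freeing res-17
  P3: no waits; runs immediately, freeing res-18 and res-4
  P8: no waits; runs immediately, freeing res-2 and res-10
  run P2 (all its waits — res-17 and res-2 — are resolved); releases res-12


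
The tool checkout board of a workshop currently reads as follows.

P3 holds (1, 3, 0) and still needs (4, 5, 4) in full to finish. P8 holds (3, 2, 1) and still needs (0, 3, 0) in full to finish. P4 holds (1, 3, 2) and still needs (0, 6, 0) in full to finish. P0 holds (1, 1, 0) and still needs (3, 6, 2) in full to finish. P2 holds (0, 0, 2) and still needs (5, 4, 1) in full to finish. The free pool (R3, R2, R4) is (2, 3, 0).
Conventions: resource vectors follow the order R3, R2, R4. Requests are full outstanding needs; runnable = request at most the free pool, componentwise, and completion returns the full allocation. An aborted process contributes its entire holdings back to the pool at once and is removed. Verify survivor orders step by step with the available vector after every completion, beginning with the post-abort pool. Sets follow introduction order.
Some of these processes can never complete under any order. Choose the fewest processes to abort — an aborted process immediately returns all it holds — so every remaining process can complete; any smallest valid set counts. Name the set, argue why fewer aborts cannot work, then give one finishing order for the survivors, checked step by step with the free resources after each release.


Minimum abort set: P3.
Key observation: no ordering could ever have run P4 before the abort of P3; with (1, 3, 0) back in the pool it fits at step 2.
Why nothing smaller works: aborting no one leaves the state deadlocked as given.
The survivors complete as P8, P4, P2, P0. Verifying each step (starting from the post-abort pool):
  pool = (3, 6, 0)
  P8 needs (0, 3, 0) <= (3, 6, 0) -> finishes; pool += (3, 2, 1) = (6, 8, 1)
  P4 needs (0, 6, 0) <= (6, 8, 1) -> finishes; pool += (1, 3, 2) = (7, 11, 3)
  P2 needs (5, 4, 1) <= (7, 11, 3) -> finishes; pool += (0, 0, 2) = (7, 11, 5)
  P0 needs (3, 6, 2) <= (7, 11, 5) -> finishes; pool += (1, 1, 0) = (8, 12, 5)


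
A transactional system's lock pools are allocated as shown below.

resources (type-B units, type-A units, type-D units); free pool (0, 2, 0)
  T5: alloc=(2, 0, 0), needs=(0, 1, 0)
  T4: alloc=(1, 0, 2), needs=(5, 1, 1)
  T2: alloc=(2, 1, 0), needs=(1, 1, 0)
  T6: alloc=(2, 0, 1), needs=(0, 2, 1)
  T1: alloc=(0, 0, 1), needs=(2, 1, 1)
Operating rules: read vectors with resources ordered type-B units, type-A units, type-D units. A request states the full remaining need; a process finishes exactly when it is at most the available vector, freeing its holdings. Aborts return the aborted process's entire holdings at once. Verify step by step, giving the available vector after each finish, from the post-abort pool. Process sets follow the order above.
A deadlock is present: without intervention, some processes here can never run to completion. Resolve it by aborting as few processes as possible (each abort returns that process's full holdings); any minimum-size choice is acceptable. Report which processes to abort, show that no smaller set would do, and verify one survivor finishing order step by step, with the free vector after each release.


The answer: abort T1.
Key observation: T6 was stuck for good until T1 gave back (0, 0, 1); in the order shown it finishes at step 2.
Why nothing smaller works: aborting no one leaves the state deadlocked as given.
One survivor order: T5, T6, T2, T4. Step-by-step check (post-abort pool first):
  pool = (0, 2, 1)
  run T5 (needs (0, 1, 0), free (0, 2, 1)); after release of (2, 0, 0) the pool is (2, 2, 1)
  run T6 (needs (0, 2, 1), free (2, 2, 1)); after release of (2, 0, 1) the pool is (4, 2, 2)
  run T2 (needs (1, 1, 0), free (4, 2, 2)); after release of (2, 1, 0) the pool is (6, 3, 2)
  run T4 (needs (5, 1, 1), free (6, 3, 2)); after release of (1, 0, 2) the pool is (7, 3, 4)


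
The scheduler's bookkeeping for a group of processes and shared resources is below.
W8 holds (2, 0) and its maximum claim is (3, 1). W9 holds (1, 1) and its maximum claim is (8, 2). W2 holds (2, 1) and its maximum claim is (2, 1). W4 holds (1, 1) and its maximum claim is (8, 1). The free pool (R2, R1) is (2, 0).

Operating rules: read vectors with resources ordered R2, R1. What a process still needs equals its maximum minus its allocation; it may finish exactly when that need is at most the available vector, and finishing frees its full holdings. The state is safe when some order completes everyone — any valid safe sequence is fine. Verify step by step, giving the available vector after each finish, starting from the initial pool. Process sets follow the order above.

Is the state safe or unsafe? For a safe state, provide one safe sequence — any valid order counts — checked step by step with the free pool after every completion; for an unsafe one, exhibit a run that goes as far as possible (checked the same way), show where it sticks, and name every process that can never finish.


UNSAFE — no complete ordering exists.
Key observation: even finishing W2, W8 leaves just (6, 1) free — too little R2 for any of the remaining processes.
The run W2, W8 cannot be extended any further. Check, step by step:
  pool = (2, 0)
  W2: need (0, 0) fits (2, 0); releases (2, 1), pool now (4, 1)
  W8: need (1, 1) fits (4, 1); releases (2, 0), pool now (6, 1)
  blocked: W9 wants (7, 1), pool (6, 1) — not enough R2
  blocked: W4 wants (7, 0), pool (6, 1) — not enough R2
Permanently blocked: W9 and W4.


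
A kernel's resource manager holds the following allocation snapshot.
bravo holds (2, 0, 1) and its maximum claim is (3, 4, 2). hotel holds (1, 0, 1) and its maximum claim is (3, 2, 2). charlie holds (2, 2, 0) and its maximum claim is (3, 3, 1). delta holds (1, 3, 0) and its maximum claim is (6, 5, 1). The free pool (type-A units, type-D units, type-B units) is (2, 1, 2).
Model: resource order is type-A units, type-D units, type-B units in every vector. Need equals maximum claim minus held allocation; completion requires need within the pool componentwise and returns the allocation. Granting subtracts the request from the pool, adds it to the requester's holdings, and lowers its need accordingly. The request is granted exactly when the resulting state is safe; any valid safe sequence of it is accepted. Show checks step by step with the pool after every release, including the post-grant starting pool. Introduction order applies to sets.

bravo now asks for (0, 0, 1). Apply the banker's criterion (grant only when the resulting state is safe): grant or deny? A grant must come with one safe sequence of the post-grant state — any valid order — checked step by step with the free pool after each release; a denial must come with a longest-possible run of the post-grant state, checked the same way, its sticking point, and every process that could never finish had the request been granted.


GRANT: granting preserves safety; a valid post-grant sequence is charlie, hotel, delta, bravo.
Key observation: after the grant the pool drops to (2, 1, 1), which still lets charlie finish first and unwind the rest.
Verifying the post-grant state step by step:
  pool = (2, 1, 1)
  charlie needs (1, 1, 1) <= (2, 1, 1) -> finishes; pool += (2, 2, 0) = (4, 3, 1)
  hotel needs (2, 2, 1) <= (4, 3, 1) -> finishes; pool += (1, 0, 1) = (5, 3, 2)
  delta needs (5, 2, 1) <= (5, 3, 2) -> finishes; pool += (1, 3, 0) = (6, 6, 2)
  bravo needs (1, 4, 0) <= (6, 6, 2) -> finishes; pool += (2, 0, 2) = (8, 6, 4)


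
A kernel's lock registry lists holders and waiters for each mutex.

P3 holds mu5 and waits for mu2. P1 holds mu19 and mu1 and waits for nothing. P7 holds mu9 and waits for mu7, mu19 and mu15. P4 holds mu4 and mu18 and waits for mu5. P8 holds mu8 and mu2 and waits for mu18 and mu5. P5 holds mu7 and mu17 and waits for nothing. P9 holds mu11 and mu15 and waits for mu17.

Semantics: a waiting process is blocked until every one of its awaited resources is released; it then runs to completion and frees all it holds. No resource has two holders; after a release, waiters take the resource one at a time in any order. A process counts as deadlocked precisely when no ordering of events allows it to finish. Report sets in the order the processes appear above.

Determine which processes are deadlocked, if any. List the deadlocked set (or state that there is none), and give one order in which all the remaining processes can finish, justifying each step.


Deadlocked set: P3, P4 and P8.
Key observation: P3 -> P8 -> P3 is a circular wait — nothing in it can go first; P4 is caught in further circular waits.
A valid finishing order for the others: P1, P5, P9, P7.
Verifying each step:
  run P1 (it waits on nothing); releases mu19 and mu1
  run P5 (it waits on nothing); releases mu7 and mu17
  run P9 (all its waits — mu17 — are resolved); releases mu11 and mu15
  run P7 (all its waits — mu7, mu19 and mu15 — are resolved); releases mu9


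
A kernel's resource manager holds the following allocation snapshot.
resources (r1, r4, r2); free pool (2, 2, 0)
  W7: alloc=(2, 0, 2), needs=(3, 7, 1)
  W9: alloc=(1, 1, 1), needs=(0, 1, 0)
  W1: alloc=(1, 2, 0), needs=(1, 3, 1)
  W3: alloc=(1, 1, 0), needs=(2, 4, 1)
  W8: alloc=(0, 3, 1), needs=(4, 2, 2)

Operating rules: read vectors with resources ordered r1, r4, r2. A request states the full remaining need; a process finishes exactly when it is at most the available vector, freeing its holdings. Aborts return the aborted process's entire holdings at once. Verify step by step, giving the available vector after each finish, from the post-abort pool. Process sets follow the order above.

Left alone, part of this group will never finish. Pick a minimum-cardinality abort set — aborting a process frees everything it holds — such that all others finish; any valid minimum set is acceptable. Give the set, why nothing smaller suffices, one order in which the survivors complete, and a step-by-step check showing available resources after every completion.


Minimum abort set: W7.
Key observation: W8 was stuck for good until W7 gave back (2, 0, 2); in the order shown it finishes at step 1.
Why nothing smaller works: aborting no one leaves the state deadlocked as given.
One survivor order: W8, W9, W1, W3. Walking it through (post-abort pool first):
  pool = (4, 2, 2)
  W8: need (4, 2, 2) fits (4, 2, 2); releases (0, 3, 1), pool now (4, 5, 3)
  W9: need (0, 1, 0) fits (4, 5, 3); releases (1, 1, 1), pool now (5, 6, 4)
  W1: need (1, 3, 1) fits (5, 6, 4); releases (1, 2, 0), pool now (6, 8, 4)
  W3: need (2, 4, 1) fits (6, 8, 4); releases (1, 1, 0), pool now (7, 9, 4)


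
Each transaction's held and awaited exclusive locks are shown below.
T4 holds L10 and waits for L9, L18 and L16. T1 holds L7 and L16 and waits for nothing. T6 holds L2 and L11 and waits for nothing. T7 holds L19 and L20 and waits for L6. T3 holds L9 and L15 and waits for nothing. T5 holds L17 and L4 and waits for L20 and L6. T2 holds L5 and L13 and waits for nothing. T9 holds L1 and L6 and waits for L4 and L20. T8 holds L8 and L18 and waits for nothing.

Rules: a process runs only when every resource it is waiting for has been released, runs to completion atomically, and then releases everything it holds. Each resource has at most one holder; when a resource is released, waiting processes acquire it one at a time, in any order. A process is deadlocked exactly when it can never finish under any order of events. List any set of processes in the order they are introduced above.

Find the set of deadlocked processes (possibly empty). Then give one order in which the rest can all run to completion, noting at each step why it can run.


The deadlocked set is T7, T5 and T9.
Key observation: the cycle T7 -> T9 -> T7 can never break — each member waits on the next; T5 is caught in further circular waits.
The rest can finish in the order T8, T1, T3, T6, T4, T2.
Step-by-step check:
  run T8 (it waits on nothing); releases L8 and L18
  run T1 (it waits on nothing); releases L7 and L16
  run T3 (it waits on nothing); releases L9 and L15
  run T6 (it waits on nothing); releases L2 and L11
  run T4 (all its waits — L9, L18 and L16 — are resolved); releases L10
  run T2 (it waits on nothing); releases L5 and L13


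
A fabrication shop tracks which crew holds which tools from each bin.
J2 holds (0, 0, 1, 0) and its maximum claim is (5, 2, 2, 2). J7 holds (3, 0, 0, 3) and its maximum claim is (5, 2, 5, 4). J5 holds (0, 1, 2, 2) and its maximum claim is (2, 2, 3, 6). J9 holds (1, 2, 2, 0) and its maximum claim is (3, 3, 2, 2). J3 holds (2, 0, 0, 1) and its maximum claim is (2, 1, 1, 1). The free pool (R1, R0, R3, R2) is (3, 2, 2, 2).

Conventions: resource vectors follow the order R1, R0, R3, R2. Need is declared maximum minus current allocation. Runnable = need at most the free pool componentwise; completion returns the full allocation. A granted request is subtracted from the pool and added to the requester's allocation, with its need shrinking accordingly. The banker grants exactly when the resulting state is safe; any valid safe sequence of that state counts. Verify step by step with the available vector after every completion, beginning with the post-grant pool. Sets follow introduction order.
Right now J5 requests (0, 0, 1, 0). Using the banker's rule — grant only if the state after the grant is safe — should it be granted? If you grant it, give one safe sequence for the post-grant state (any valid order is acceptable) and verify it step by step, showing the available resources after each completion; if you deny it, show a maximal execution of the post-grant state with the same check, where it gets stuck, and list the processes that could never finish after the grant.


DENY — the pretend-granted state is unsafe.
Key observation: after J3, J2, J9 the pool peaks at (6, 4, 4, 3), and each blocked process is short somewhere: J7 on R3; J5 on R2.
Pretend the grant happened; the run J3, J2, J9 goes as far as possible. Walking it through:
  pool = (3, 2, 1, 2)
  J3: need (0, 1, 1, 0) fits (3, 2, 1, 2); releases (2, 0, 0, 1), pool now (5, 2, 1, 3)
  J2: need (5, 2, 1, 2) fits (5, 2, 1, 3); releases (0, 0, 1, 0), pool now (5, 2, 2, 3)
  J9: need (2, 1, 0, 2) fits (5, 2, 2, 3); releases (1, 2, 2, 0), pool now (6, 4, 4, 3)
  J7 still needs (2, 2, 5, 1) but only (6, 4, 4, 3) is free — short on R3
  J5 still needs (2, 1, 0, 4) but only (6, 4, 4, 3) is free — short on R2
Processes that could never finish after the grant: J7 and J5.


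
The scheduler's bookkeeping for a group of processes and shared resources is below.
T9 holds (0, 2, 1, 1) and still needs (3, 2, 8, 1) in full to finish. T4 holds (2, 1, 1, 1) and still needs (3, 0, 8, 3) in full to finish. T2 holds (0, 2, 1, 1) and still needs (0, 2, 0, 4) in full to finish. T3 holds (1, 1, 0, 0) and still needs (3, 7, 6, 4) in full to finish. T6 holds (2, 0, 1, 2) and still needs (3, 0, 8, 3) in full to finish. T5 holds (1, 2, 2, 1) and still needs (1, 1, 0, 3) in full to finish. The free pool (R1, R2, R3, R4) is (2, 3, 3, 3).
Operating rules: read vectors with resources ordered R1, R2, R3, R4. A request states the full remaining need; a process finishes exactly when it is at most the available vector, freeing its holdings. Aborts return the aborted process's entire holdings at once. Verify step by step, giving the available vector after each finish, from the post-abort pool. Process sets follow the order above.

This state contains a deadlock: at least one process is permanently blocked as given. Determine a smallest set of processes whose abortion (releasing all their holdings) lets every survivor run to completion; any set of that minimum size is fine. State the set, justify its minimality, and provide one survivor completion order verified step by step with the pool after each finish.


Abort T9 and T6.
Key observation: T4 was stuck for good until T9 and T6 gave back (2, 2, 2, 3); in the order shown it finishes at step 4.
Minimality, checking each single-abort alternative: T9 alone leaves T4 blocked (short on R3); T4 alone leaves T9 blocked (short on R3); T2 alone leaves T9 blocked (short on R3); T3 alone leaves T9 blocked (short on R3); T6 alone leaves T9 blocked (short on R3); T5 alone leaves T9 blocked (short on R3).
The survivors complete as T5, T3, T2, T4. Step-by-step check (starting from the post-abort pool):
  pool = (4, 5, 5, 6)
  run T5 (needs (1, 1, 0, 3), free (4, 5, 5, 6)); after release of (1, 2, 2, 1) the pool is (5, 7, 7, 7)
  run T3 (needs (3, 7, 6, 4), free (5, 7, 7, 7)); after release of (1, 1, 0, 0) the pool is (6, 8, 7, 7)
  run T2 (needs (0, 2, 0, 4), free (6, 8, 7, 7)); after release of (0, 2, 1, 1) the pool is (6, 10, 8, 8)
  run T4 (needs (3, 0, 8, 3), free (6, 10, 8, 8)); after release of (2, 1, 1, 1) the pool is (8, 11, 9, 9)


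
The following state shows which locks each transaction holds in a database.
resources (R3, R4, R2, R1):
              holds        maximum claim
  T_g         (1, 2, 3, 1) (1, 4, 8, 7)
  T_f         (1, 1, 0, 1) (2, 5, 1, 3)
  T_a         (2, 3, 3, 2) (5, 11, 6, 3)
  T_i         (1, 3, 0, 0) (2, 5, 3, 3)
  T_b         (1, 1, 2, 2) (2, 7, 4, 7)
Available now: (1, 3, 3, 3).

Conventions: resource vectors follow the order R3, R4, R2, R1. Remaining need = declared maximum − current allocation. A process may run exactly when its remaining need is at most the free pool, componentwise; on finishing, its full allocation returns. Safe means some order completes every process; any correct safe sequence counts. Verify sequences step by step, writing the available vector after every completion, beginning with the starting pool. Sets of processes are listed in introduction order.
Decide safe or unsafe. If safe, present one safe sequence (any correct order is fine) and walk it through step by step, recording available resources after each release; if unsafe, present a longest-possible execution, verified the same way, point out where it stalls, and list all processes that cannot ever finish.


UNSAFE — no complete ordering exists.
Key observation: after T_i, T_f the pool peaks at (3, 7, 3, 4), and each blocked process is short somewhere: T_g on R2, R1; T_a on R4; T_b on R1.
The run T_i, T_f cannot be extended any further. Walking it through:
  pool = (1, 3, 3, 3)
  T_i needs (1, 2, 3, 3) <= (1, 3, 3, 3) -> finishes; pool += (1, 3, 0, 0) = (2, 6, 3, 3)
  T_f needs (1, 4, 1, 2) <= (2, 6, 3, 3) -> finishes; pool += (1, 1, 0, 1) = (3, 7, 3, 4)
  T_g cannot run: need (0, 2, 5, 6) vs free (3, 7, 3, 4) (insufficient R2 and R1)
  T_a cannot run: need (3, 8, 3, 1) vs free (3, 7, 3, 4) (insufficient R4)
  T_b cannot run: need (1, 6, 2, 5) vs free (3, 7, 3, 4) (insufficient R1)
Permanently blocked: T_g, T_a and T_b.


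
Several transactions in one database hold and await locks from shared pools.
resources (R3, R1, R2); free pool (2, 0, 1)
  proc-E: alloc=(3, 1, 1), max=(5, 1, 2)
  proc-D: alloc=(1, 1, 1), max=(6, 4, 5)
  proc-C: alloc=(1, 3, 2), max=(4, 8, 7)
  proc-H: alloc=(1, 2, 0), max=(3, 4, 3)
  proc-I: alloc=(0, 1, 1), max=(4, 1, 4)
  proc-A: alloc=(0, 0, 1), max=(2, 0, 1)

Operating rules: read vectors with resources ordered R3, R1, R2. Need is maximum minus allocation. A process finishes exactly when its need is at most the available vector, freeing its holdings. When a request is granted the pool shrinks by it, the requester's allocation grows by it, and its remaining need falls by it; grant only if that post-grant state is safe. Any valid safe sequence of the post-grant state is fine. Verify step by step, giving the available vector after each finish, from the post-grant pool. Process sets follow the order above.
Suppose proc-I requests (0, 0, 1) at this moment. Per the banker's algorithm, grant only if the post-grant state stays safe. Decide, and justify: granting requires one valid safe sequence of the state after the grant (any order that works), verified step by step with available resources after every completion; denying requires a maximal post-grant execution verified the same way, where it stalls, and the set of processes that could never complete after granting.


GRANT — the state after the grant stays safe, e.g. via proc-A, proc-E, proc-I, proc-H, proc-D, proc-C.
Key observation: the grant leaves (2, 0, 0) free — enough for proc-A, whose release restarts the cascade.
Check on the post-grant state, step by step:
  pool = (2, 0, 0)
  proc-A needs (2, 0, 0) <= (2, 0, 0) -> finishes; pool += (0, 0, 1) = (2, 0, 1)
  proc-E needs (2, 0, 1) <= (2, 0, 1) -> finishes; pool += (3, 1, 1) = (5, 1, 2)
  proc-I needs (4, 0, 2) <= (5, 1, 2) -> finishes; pool += (0, 1, 2) = (5, 2, 4)
  proc-H needs (2, 2, 3) <= (5, 2, 4) -> finishes; pool += (1, 2, 0) = (6, 4, 4)
  proc-D needs (5, 3, 4) <= (6, 4, 4) -> finishes; pool += (1, 1, 1) = (7, 5, 5)
  proc-C needs (3, 5, 5) <= (7, 5, 5) -> finishes; pool += (1, 3, 2) = (8, 8, 7)


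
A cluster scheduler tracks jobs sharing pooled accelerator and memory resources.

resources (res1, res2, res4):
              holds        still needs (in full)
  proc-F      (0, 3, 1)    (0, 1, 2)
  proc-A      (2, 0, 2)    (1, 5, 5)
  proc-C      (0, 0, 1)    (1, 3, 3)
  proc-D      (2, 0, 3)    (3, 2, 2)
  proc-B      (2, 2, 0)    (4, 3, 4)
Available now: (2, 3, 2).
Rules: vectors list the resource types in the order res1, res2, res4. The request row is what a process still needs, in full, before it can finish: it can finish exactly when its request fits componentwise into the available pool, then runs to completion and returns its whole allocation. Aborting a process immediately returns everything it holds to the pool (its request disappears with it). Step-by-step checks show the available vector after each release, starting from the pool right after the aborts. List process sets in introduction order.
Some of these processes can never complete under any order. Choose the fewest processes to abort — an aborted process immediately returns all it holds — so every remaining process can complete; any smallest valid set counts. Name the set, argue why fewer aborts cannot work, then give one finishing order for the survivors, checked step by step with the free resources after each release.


The answer: abort proc-B.
Key observation: the deadlocked proc-D becomes finishable only because proc-B released (2, 2, 0); it completes at step 1 below.
Why nothing smaller works: aborting no one leaves the state deadlocked as given.
One survivor order: proc-D, proc-F, proc-C, proc-A. Check, step by step (post-abort pool first):
  pool = (4, 5, 2)
  proc-D: need (3, 2, 2) fits (4, 5, 2); releases (2, 0, 3), pool now (6, 5, 5)
  proc-F: need (0, 1, 2) fits (6, 5, 5); releases (0, 3, 1), pool now (6, 8, 6)
  proc-C: need (1, 3, 3) fits (6, 8, 6); releases (0, 0, 1), pool now (6, 8, 7)
  proc-A: need (1, 5, 5) fits (6, 8, 7); releases (2, 0, 2), pool now (8, 8, 9)


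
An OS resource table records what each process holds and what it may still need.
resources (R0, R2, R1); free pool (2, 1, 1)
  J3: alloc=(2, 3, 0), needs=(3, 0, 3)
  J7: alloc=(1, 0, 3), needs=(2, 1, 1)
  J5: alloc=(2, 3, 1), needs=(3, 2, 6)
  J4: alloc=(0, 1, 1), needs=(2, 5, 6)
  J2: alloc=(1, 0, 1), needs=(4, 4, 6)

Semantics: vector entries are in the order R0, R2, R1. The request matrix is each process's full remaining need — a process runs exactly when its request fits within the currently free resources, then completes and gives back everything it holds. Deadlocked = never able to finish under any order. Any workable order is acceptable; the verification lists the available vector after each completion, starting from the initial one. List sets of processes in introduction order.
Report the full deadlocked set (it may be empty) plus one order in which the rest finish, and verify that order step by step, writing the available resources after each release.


The deadlocked set is J5, J4 and J2.
Key observation: the wall is R1: completing J7, J3 brings the pool only to (5, 4, 4), and all the rest need more.
A valid finishing order for the others: J7, J3. Verifying each step:
  pool = (2, 1, 1)
  J7 needs (2, 1, 1) <= (2, 1, 1) -> finishes; pool += (1, 0, 3) = (3, 1, 4)
  J3 needs (3, 0, 3) <= (3, 1, 4) -> finishes; pool += (2, 3, 0) = (5, 4, 4)
The stuck group stays short no matter what:
  J5 cannot run: need (3, 2, 6) vs free (5, 4, 4) (insufficient R1)
  J4 cannot run: need (2, 5, 6) vs free (5, 4, 4) (insufficient R2 and R1)
  J2 cannot run: need (4, 4, 6) vs free (5, 4, 4) (insufficient R1)


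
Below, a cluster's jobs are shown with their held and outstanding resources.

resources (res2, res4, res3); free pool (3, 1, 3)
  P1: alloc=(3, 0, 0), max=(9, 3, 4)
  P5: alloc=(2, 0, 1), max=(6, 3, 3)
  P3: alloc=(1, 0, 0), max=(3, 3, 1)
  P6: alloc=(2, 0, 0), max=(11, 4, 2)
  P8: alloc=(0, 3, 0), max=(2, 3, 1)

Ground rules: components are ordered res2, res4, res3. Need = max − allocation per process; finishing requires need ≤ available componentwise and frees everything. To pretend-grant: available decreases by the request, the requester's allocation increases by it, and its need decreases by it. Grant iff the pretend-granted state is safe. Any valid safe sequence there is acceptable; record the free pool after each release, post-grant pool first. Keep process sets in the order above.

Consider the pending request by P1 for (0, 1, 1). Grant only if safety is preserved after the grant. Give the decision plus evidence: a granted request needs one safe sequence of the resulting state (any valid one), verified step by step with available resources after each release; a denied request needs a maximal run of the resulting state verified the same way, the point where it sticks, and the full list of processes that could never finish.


GRANT. The post-grant state is safe; one safe sequence: P8, P3, P5, P1, P6.
Key observation: the grant leaves (3, 0, 2) free — enough for P8, whose release restarts the cascade.
Step-by-step check of the post-grant state:
  pool = (3, 0, 2)
  P8: need (2, 0, 1) fits (3, 0, 2); releases (0, 3, 0), pool now (3, 3, 2)
  P3: need (2, 3, 1) fits (3, 3, 2); releases (1, 0, 0), pool now (4, 3, 2)
  P5: need (4, 3, 2) fits (4, 3, 2); releases (2, 0, 1), pool now (6, 3, 3)
  P1: need (6, 2, 3) fits (6, 3, 3); releases (3, 1, 1), pool now (9, 4, 4)
  P6: need (9, 4, 2) fits (9, 4, 4); releases (2, 0, 0), pool now (11, 4, 4)


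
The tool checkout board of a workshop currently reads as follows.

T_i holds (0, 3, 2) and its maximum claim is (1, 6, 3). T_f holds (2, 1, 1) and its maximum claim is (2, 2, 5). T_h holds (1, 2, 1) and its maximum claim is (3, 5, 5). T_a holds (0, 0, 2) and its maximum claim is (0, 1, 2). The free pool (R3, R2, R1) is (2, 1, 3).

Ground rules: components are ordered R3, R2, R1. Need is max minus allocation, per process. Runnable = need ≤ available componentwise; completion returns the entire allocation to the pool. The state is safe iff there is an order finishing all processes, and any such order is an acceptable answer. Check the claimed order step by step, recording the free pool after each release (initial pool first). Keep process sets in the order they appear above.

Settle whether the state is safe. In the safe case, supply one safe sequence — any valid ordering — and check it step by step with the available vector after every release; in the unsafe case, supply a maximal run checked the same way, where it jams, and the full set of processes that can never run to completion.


UNSAFE.
Key observation: the pool after T_a, T_f is (4, 2, 6); every surviving request exceeds it in R2, so progress ends there.
A maximal execution: T_a, T_f — then nothing else fits. Verifying each step:
  pool = (2, 1, 3)
  run T_a (needs (0, 1, 0), free (2, 1, 3)); after release of (0, 0, 2) the pool is (2, 1, 5)
  run T_f (needs (0, 1, 4), free (2, 1, 5)); after release of (2, 1, 1) the pool is (4, 2, 6)
  T_i cannot run: need (1, 3, 1) vs free (4, 2, 6) (insufficient R2)
  T_h cannot run: need (2, 3, 4) vs free (4, 2, 6) (insufficient R2)
Never able to finish: T_i and T_h.


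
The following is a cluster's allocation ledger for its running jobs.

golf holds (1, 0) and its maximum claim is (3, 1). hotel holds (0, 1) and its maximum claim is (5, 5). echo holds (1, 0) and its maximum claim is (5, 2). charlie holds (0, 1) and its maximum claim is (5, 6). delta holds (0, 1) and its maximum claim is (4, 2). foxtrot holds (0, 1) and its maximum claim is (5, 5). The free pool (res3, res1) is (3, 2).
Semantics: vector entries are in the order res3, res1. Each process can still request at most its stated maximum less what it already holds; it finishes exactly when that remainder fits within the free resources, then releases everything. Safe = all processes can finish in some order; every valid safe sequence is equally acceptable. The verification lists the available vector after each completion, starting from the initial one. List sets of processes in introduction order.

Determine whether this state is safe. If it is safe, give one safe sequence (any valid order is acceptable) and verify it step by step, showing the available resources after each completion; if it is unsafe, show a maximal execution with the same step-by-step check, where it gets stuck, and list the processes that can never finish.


The state is UNSAFE.
Key observation: the pool after golf, echo, delta is (5, 3); every surviving request exceeds it in res1, so progress ends there.
The run golf, echo, delta cannot be extended any further. Step-by-step check:
  pool = (3, 2)
  golf needs (2, 1) <= (3, 2) -> finishes; pool += (1, 0) = (4, 2)
  echo needs (4, 2) <= (4, 2) -> finishes; pool += (1, 0) = (5, 2)
  delta needs (4, 1) <= (5, 2) -> finishes; pool += (0, 1) = (5, 3)
  blocked: hotel wants (5, 4), pool (5, 3) — not enough res1
  blocked: charlie wants (5, 5), pool (5, 3) — not enough res1
  blocked: foxtrot wants (5, 4), pool (5, 3) — not enough res1
Never able to finish: hotel, charlie and foxtrot.


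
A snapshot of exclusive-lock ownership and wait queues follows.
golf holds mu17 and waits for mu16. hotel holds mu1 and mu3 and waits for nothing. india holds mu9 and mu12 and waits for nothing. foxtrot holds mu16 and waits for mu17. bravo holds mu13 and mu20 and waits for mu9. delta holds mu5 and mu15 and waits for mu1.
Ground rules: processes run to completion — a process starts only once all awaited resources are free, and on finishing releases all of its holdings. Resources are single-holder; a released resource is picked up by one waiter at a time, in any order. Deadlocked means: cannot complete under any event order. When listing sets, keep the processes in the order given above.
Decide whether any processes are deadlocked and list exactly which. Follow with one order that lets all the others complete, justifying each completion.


Deadlocked: golf and foxtrot.
Key observation: the loop golf -> foxtrot -> golf blocks itself forever; no other process is dragged down with it.
One completion order for the rest: india, hotel, delta, bravo.
Verifying each step:
  india: no waits; runs immediately, freeing mu9 and mu12
  hotel: no waits; runs immediately, freeing mu1 and mu3
  delta: everything it awaited (mu1) is free; runs, freeing mu5 and mu15
  bravo: everything it awaited (mu9) is free; runs, freeing mu13 and mu20


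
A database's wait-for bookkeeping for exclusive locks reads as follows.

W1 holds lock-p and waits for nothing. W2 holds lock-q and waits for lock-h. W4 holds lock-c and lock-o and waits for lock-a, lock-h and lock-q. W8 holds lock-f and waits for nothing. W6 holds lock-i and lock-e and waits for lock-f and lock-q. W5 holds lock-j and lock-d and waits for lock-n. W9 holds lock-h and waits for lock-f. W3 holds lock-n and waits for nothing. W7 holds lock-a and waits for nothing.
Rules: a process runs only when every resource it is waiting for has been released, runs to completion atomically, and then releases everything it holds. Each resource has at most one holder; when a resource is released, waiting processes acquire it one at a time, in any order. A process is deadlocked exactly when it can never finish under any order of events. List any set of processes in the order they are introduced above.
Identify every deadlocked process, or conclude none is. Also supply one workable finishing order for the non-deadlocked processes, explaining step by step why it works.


The deadlocked set is empty.
Key observation: every chain of waits terminates; starting from the processes that wait on nothing, all the rest unlock in turn.
One completion order for the rest: W8, W3, W5, W9, W2, W7, W1, W6, W4.
Check, step by step:
  run W8 (it waits on nothing); releases lock-f
  run W3 (it waits on nothing); releases lock-n
  W5: everything it awaited (lock-n) is free; runs, freeing lock-j and lock-d
  W9: everything it awaited (lock-f) is free; runs, freeing lock-h
  W2: everything it awaited (lock-h) is free; runs, freeing lock-q
  run W7 (it waits on nothing); releases lock-a
  run W1 (it waits on nothing); releases lock-p
  W6: everything it awaited (lock-f and lock-q) is free; runs, freeing lock-i and lock-e
  W4: everything it awaited (lock-a, lock-h and lock-q) is free; runs, freeing lock-c and lock-o


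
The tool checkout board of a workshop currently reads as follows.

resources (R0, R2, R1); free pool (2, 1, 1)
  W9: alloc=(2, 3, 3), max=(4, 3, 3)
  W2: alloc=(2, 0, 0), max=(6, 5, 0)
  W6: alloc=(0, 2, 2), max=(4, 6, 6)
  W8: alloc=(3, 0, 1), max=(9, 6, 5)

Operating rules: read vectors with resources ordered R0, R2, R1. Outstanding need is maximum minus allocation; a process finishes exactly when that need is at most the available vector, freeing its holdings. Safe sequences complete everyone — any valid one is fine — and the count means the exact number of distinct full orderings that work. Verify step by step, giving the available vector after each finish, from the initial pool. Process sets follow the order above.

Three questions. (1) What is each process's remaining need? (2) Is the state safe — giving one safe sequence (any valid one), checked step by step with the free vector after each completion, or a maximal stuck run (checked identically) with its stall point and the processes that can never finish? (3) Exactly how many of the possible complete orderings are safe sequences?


(1) Remaining need (order R0, R2, R1):
  W9: (2, 0, 0)
  W2: (4, 5, 0)
  W6: (4, 4, 4)
  W8: (6, 6, 4)
(2) SAFE, for example via the order W9, W6, W2, W8.
Key observation: W9 is the earliest step where a requested resource binds exactly: need (2, 0, 0), pool (2, 1, 1) at its turn.
Step-by-step check:
  pool = (2, 1, 1)
  W9 needs (2, 0, 0) <= (2, 1, 1) -> finishes; pool += (2, 3, 3) = (4, 4, 4)
  W6 needs (4, 4, 4) <= (4, 4, 4) -> finishes; pool += (0, 2, 2) = (4, 6, 6)
  W2 needs (4, 5, 0) <= (4, 6, 6) -> finishes; pool += (2, 0, 0) = (6, 6, 6)
  W8 needs (6, 6, 4) <= (6, 6, 6) -> finishes; pool += (3, 0, 1) = (9, 6, 7)
(3) The exact count: 1 of the possible complete orderings is a safe sequence.
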